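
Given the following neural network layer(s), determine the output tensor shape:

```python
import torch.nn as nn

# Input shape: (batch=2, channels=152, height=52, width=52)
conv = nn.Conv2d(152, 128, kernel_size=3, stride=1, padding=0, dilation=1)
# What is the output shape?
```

Input: (2, 152, 52, 52) -> Output: (2, 128, 50, 50)

Answer: (2, 128, 50, 50)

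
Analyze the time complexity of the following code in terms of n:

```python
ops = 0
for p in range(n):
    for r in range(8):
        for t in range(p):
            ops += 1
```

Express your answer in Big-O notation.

Each loop level contributes: n × 1 × n. Multiplying the contributions gives O(n^2).

Answer: O(n^2)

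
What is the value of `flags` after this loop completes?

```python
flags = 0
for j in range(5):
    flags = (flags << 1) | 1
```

Build 5 consecutive 1-bits: 0b11111
`flags` takes the values: 0 → 1 → 3 → 7 → 15 → 31

Answer: 31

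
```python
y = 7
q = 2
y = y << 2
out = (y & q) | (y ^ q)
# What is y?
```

Trace:
`y = 7` → y = 7
`q = 2` → q = 2
`y = y << 2` → y = 28
`out = (y & q) | (y ^ q)` → out = 30
So y = 28

Answer: 28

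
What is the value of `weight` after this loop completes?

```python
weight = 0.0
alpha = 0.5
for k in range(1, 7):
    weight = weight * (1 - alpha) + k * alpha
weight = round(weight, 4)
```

Moving average with lr=0.5
`weight` takes the values: 0.0 → 0.5 → 1.25 → 2.125 → 3.0625 → 4.03125 → 5.015625 → 5.0156

Answer: 5.0156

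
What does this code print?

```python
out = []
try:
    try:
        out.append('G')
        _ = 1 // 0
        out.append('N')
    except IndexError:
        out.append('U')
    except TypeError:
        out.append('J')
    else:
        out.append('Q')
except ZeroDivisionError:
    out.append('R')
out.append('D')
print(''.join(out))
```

Execution trace: 'G' (inner try body) → 'R' (outer except ZeroDivisionError) → 'D' (after the try/except). Output: GRD

Answer: GRD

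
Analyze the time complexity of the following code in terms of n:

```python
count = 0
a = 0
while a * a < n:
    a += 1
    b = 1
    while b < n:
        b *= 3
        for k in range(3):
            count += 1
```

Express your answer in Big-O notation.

Each loop level contributes: √n × log n × 1. Multiplying the contributions gives O(√n log n).

Answer: O(√n log n)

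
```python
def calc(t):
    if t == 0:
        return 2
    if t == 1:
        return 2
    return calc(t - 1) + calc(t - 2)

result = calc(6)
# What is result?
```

Build up from base cases: calc(0)=2, calc(1)=2, calc(2)=4, calc(3)=6, calc(4)=10, calc(5)=16, calc(6)=26

Answer: 26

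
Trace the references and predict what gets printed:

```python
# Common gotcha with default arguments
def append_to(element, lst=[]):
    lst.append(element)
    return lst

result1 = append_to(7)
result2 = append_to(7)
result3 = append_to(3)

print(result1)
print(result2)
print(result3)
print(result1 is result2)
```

Key concept: mutable default argument gotcha.
Step by step:
`result1 = append_to(7)` → result1 = [7]
`result2 = append_to(7)` → result1 = [7, 7] (same object as result2); result2 = [7, 7] (same object as result1)
`result3 = append_to(3)` → result1 = [7, 7, 3] (same object as result2, result3); result2 = [7, 7, 3] (same object as result1, result3); result3 = [7, 7, 3] (same object as result1, result2)
`print(result1)` → prints [7, 7, 3]
`print(result2)` → prints [7, 7, 3]
`print(result3)` → prints [7, 7, 3]
`print(result1 is result2)` → prints True

Answer:
[7, 7, 3]
[7, 7, 3]
[7, 7, 3]
True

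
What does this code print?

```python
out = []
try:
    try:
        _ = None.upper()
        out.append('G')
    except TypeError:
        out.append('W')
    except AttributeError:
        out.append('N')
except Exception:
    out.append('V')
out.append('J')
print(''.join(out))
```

Execution trace: 'N' (inner except AttributeError) → 'J' (after the try/except). Output: NJ

Answer: NJ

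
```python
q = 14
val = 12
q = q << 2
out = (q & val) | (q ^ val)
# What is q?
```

Trace:
`q = 14` → q = 14
`val = 12` → val = 12
`q = q << 2` → q = 56
`out = (q & val) | (q ^ val)` → out = 60
So q = 56

Answer: 56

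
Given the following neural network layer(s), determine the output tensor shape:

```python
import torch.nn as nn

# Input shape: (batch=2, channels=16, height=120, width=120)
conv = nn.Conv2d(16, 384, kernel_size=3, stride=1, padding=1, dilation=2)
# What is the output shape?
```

Input: (2, 16, 120, 120) -> Output: (2, 384, 118, 118)

Answer: (2, 384, 118, 118)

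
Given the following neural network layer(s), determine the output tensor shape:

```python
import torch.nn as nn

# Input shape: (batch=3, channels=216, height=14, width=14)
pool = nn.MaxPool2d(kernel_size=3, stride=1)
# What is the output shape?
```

Input: (3, 216, 14, 14) -> Output: (3, 216, 12, 12)

Answer: (3, 216, 12, 12)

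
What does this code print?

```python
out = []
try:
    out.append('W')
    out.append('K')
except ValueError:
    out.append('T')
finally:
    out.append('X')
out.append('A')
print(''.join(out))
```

Execution trace: 'W' (try body) → 'K' (try body, no exception) → 'X' (finally) → 'A' (after the try/except). Output: WKXA

Answer: WKXA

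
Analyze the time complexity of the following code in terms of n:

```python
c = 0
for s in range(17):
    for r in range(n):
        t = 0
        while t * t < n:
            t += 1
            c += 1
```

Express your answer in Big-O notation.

Each loop level contributes: 1 × n × √n. Multiplying the contributions gives O(n√n).

Answer: O(n√n)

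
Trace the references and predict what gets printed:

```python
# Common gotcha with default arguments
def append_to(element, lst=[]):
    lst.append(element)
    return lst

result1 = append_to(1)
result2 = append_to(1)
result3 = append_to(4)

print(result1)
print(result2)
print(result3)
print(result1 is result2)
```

Key concept: mutable default argument gotcha.
Step by step:
`result1 = append_to(1)` → result1 = [1]
`result2 = append_to(1)` → result1 = [1, 1] (same object as result2); result2 = [1, 1] (same object as result1)
`result3 = append_to(4)` → result1 = [1, 1, 4] (same object as result2, result3); result2 = [1, 1, 4] (same object as result1, result3); result3 = [1, 1, 4] (same object as result1, result2)
`print(result1)` → prints [1, 1, 4]
`print(result2)` → prints [1, 1, 4]
`print(result3)` → prints [1, 1, 4]
`print(result1 is result2)` → prints True

Answer:
[1, 1, 4]
[1, 1, 4]
[1, 1, 4]
True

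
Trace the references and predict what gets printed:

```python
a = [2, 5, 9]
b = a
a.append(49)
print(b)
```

Key concept: basic list aliasing.
Step by step:
`a = [2, 5, 9]` → a = [2, 5, 9]
`b = a` → b = [2, 5, 9] (same object as a)
`a.append(49)` → a = [2, 5, 9, 49] (same object as b); b = [2, 5, 9, 49] (same object as a)
`print(b)` → prints [2, 5, 9, 49]

Answer: [2, 5, 9, 49]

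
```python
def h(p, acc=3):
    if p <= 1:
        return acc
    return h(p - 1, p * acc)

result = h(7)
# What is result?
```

Accumulator trace (n, acc): (7, 3) -> (6, 21) -> (5, 126) -> (4, 630) -> (3, 2520) -> (2, 7560) -> (1, 15120) -> return 15120

Answer: 15120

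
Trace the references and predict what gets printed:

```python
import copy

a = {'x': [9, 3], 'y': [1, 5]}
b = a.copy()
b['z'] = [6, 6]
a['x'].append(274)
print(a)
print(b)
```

Key concept: shallow copy of dict with mutable values.
Step by step:
`a = {'x': [9, 3], 'y': [1, 5]}` → a = {'x': [9, 3], 'y': [1, 5]}
`b = a.copy()` → b = {'x': [9, 3], 'y': [1, 5]}
`b['z'] = [6, 6]` → b = {'x': [9, 3], 'y': [1, 5], 'z': [6, 6]}
`a['x'].append(274)` → a = {'x': [9, 3, 274], 'y': [1, 5]}; b = {'x': [9, 3, 274], 'y': [1, 5], 'z': [6, 6]}
`print(a)` → prints {'x': [9, 3, 274], 'y': [1, 5]}
`print(b)` → prints {'x': [9, 3, 274], 'y': [1, 5], 'z': [6, 6]}

Answer:
{'x': [9, 3, 274], 'y': [1, 5]}
{'x': [9, 3, 274], 'y': [1, 5], 'z': [6, 6]}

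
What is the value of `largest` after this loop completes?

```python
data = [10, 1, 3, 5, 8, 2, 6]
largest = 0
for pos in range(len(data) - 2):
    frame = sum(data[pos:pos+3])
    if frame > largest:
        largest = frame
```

Max sum of 3-element window in [10, 1, 3, 5, 8, 2, 6]
`largest` takes the values: 0 → 14 → 16

Answer: 16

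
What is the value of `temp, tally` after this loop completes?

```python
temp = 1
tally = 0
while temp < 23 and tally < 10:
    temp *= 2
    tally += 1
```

Double until >= 23 or 10 iterations
`temp, tally` takes the values: (1, 0) → (2, 0) → (2, 1) → (4, 1) → (4, 2) → (8, 2) → (8, 3) → (16, 3) → (16, 4) → (32, 4) → (32, 5)

Answer: 32, 5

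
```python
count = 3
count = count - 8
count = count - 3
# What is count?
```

Trace:
`count = 3` → count = 3
`count = count - 8` → count = -5
`count = count - 3` → count = -8
So count = -8

Answer: -8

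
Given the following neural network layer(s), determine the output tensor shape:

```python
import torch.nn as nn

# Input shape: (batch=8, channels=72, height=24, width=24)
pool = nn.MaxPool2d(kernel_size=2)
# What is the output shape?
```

Input: (8, 72, 24, 24) -> Output: (8, 72, 12, 12)

Answer: (8, 72, 12, 12)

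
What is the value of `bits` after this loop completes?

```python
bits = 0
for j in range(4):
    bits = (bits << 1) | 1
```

Build 4 consecutive 1-bits: 0b1111
`bits` takes the values: 0 → 1 → 3 → 7 → 15

Answer: 15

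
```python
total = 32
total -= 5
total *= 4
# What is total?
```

Trace:
`total = 32` → total = 32
`total -= 5` → total = 27
`total *= 4` → total = 108
So total = 108

Answer: 108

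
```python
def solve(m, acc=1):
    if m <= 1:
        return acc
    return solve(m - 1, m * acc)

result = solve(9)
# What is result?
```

Accumulator trace (n, acc): (9, 1) -> (8, 9) -> (7, 72) -> (6, 504) -> (5, 3024) -> (4, 15120) -> (3, 60480) -> (2, 181440) -> (1, 362880) -> return 362880

Answer: 362880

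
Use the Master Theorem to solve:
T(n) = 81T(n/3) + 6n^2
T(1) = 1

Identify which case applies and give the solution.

a=81, b=3, f(n)=6n^2. log_3(81) = 4. Since c=2 < 4, Case 1 applies: T(n) = Θ(n^log_b(a)) = O(n^4).

Answer: O(n^4) - Case 1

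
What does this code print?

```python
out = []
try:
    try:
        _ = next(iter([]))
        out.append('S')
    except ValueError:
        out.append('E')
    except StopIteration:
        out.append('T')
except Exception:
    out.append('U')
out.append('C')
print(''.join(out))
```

Execution trace: 'T' (inner except StopIteration) → 'C' (after the try/except). Output: TC

Answer: TC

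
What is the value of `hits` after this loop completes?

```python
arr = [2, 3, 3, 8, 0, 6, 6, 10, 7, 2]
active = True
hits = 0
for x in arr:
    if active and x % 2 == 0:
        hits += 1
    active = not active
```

Count even values at even positions
`hits` takes the values: 0 → 1 → 2 → 3

Answer: 3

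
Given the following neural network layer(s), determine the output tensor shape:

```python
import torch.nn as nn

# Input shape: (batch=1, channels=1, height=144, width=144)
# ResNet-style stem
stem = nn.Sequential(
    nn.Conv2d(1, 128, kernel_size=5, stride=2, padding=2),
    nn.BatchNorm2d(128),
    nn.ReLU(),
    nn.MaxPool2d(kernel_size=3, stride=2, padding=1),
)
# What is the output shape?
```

Input: (1, 1, 144, 144) -> after Conv2d 5x5 stride=2: (1, 128, 72, 72) -> Output: (1, 128, 36, 36)

Answer: (1, 128, 36, 36)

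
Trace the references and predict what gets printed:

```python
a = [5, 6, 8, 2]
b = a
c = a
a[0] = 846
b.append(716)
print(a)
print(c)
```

Key concept: multiple aliases.
Step by step:
`a = [5, 6, 8, 2]` → a = [5, 6, 8, 2]
`b = a` → b = [5, 6, 8, 2] (same object as a)
`c = a` → c = [5, 6, 8, 2] (same object as a, b)
`a[0] = 846` → a = [846, 6, 8, 2] (same object as b, c); b = [846, 6, 8, 2] (same object as a, c); c = [846, 6, 8, 2] (same object as a, b)
`b.append(716)` → a = [846, 6, 8, 2, 716] (same object as b, c); b = [846, 6, 8, 2, 716] (same object as a, c); c = [846, 6, 8, 2, 716] (same object as a, b)
`print(a)` → prints [846, 6, 8, 2, 716]
`print(c)` → prints [846, 6, 8, 2, 716]

Answer:
[846, 6, 8, 2, 716]
[846, 6, 8, 2, 716]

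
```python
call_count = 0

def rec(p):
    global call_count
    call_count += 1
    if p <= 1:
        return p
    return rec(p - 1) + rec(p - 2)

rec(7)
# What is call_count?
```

Calls(p) = 1 + Calls(p-1) + Calls(p-2); Calls(0)=Calls(1)=1. For p=7 this gives 41.

Answer: 41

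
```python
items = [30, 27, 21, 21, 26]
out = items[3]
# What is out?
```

Trace:
`items = [30, 27, 21, 21, 26]` → items = [30, 27, 21, 21, 26]
`out = items[3]` → out = 21
So out = 21

Answer: 21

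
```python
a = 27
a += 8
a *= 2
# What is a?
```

Trace:
`a = 27` → a = 27
`a += 8` → a = 35
`a *= 2` → a = 70
So a = 70

Answer: 70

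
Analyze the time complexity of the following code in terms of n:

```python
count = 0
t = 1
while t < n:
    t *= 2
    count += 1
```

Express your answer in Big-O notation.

Each loop level contributes: log n. Multiplying the contributions gives O(log n).

Answer: O(log n)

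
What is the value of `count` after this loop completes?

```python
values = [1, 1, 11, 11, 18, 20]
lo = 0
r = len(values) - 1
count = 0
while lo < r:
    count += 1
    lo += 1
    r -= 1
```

Iterations until pointers meet (list length 6)
`count` takes the values: 0 → 1 → 2 → 3

Answer: 3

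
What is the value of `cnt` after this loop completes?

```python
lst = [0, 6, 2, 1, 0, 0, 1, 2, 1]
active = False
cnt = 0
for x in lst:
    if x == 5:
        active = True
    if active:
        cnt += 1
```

Count elements after first 5 in [0, 6, 2, 1, 0, 0, 1, 2, 1]
`cnt` takes the values: 0

Answer: 0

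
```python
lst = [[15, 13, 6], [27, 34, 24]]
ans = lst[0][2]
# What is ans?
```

Trace:
`lst = [[15, 13, 6], [27, 34, 24]]` → lst = [[15, 13, 6], [27, 34, 24]]
`ans = lst[0][2]` → ans = 6
So ans = 6

Answer: 6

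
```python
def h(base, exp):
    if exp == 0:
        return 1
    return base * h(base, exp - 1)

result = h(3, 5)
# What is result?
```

h(3, 5) = 3 * 3 * 3 * 3 * 3 = 243

Answer: 243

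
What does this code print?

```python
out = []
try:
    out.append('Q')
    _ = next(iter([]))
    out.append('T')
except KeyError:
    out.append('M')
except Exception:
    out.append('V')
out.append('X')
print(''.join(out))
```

Execution trace: 'Q' (try body) → 'V' (except Exception) → 'X' (after the try/except). Output: QVX

Answer: QVX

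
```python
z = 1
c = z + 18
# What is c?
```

Trace:
`z = 1` → z = 1
`c = z + 18` → c = 19
So c = 19

Answer: 19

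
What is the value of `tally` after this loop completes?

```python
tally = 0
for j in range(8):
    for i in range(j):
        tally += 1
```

Triangle number: 0+1+2+...+7
`tally` takes the values: 0 → 1 → 2 → 3 → 4 → 5 → 6 → 7 → 8 → 9 → 10 → 11 → 12 → 13 → 14 → 15 → 16 → 17 → 18 → 19 → 20 → 21 → 22 → 23 → 24 → 25 → 26 → 27 → 28

Answer: 28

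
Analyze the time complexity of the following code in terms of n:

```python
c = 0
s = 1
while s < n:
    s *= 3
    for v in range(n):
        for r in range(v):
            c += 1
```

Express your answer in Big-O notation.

Each loop level contributes: log n × n × n. Multiplying the contributions gives O(n^2 log n).

Answer: O(n^2 log n)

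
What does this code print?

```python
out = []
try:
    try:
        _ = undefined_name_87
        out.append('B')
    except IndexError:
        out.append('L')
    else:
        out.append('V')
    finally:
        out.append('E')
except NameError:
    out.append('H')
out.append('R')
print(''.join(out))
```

Execution trace: 'E' (finally) → 'H' (outer except NameError) → 'R' (after the try/except). Output: EHR

Answer: EHR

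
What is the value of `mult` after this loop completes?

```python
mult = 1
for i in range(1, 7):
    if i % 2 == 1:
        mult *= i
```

Product of odd numbers 1 to 6
`mult` takes the values: 1 → 3 → 15

Answer: 15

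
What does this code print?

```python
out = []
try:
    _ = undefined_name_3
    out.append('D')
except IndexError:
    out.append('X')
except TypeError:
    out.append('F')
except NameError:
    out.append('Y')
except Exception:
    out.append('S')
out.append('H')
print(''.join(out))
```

Execution trace: 'Y' (except NameError) → 'H' (after the try/except). Output: YH

Answer: YH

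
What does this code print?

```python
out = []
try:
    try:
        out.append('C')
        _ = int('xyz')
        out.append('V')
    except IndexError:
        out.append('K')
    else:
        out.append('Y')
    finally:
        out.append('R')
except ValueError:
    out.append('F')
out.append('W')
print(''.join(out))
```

Execution trace: 'C' (try body) → 'R' (finally) → 'F' (outer except ValueError) → 'W' (after the try/except). Output: CRFW

Answer: CRFW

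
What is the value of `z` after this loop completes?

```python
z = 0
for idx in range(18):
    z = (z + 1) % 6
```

Increment mod 6, 18 times = 0
`z` takes the values: 0 → 1 → 2 → 3 → 4 → 5 → 0 → 1 → 2 → 3 → 4 → 5 → 0 → 1 → 2 → 3 → 4 → 5 → 0

Answer: 0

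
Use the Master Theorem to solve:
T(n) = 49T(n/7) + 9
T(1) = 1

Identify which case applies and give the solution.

a=49, b=7, f(n)=9. log_7(49) = 2. Since c=0 < 2, Case 1 applies: T(n) = Θ(n^log_b(a)) = O(n^2).

Answer: O(n^2) - Case 1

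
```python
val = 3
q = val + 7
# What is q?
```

Trace:
`val = 3` → val = 3
`q = val + 7` → q = 10
So q = 10

Answer: 10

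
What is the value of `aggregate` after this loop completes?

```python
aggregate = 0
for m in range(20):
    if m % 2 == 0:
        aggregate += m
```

Sum of even numbers 0 to 19
`aggregate` takes the values: 0 → 2 → 6 → 12 → 20 → 30 → 42 → 56 → 72 → 90

Answer: 90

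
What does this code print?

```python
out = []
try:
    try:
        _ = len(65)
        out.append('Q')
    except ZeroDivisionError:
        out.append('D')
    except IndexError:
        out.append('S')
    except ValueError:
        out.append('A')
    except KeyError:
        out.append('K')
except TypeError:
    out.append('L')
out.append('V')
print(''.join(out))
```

Execution trace: 'L' (outer except TypeError) → 'V' (after the try/except). Output: LV

Answer: LV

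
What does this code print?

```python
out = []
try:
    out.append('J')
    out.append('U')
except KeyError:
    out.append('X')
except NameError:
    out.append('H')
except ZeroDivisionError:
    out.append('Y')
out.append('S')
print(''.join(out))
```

Execution trace: 'J' (try body) → 'U' (try body, no exception) → 'S' (after the try/except). Output: JUS

Answer: JUS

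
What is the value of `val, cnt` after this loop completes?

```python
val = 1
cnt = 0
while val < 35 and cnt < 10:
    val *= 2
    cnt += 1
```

Double until >= 35 or 10 iterations
`val, cnt` takes the values: (1, 0) → (2, 0) → (2, 1) → (4, 1) → (4, 2) → (8, 2) → (8, 3) → (16, 3) → (16, 4) → (32, 4) → (32, 5) → (64, 5) → (64, 6)

Answer: 64, 6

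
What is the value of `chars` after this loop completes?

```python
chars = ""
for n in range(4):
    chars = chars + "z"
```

Repeat 'z' 4 times
`chars` takes the values: "" → "z" → "zz" → "zzz" → "zzzz"

Answer: "zzzz"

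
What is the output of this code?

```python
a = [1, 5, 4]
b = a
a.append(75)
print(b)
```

Key concept: basic list aliasing.
Step by step:
`a = [1, 5, 4]` → a = [1, 5, 4]
`b = a` → b = [1, 5, 4] (same object as a)
`a.append(75)` → a = [1, 5, 4, 75] (same object as b); b = [1, 5, 4, 75] (same object as a)
`print(b)` → prints [1, 5, 4, 75]

Answer: [1, 5, 4, 75]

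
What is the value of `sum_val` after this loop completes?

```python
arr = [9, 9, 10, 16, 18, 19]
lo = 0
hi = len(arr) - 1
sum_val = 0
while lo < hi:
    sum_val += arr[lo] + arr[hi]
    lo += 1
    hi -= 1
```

Sum of pairs from ends
`sum_val` takes the values: 0 → 28 → 55 → 81

Answer: 81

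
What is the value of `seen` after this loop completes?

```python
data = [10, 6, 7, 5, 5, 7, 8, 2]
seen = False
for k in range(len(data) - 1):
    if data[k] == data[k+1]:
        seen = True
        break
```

Check consecutive duplicates in [10, 6, 7, 5, 5, 7, 8, 2]
`seen` takes the values: False → True

Answer: True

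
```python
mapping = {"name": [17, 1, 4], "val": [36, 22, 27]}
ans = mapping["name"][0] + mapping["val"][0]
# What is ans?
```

Trace:
`mapping = {"name": [17, 1, 4], "val": [36, 22, 27]}` → mapping = {'name': [17, 1, 4], 'val': [36, 22, 27]}
`ans = mapping["name"][0] + mapping["val"][0]` → ans = 53
So ans = 53

Answer: 53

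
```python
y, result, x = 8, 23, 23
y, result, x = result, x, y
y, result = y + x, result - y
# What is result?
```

Trace:
`y, result, x = 8, 23, 23` → y = 8; result = 23; x = 23
`y, result, x = result, x, y` → y = 23; result = 23; x = 8
`y, result = y + x, result - y` → y = 31; result = 0
So result = 0

Answer: 0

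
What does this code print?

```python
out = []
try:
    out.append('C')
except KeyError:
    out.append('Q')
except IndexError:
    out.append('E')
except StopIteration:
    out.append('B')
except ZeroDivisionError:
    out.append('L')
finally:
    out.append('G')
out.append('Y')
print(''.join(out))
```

Execution trace: 'C' (try body, no exception) → 'G' (finally) → 'Y' (after the try/except). Output: CGY

Answer: CGY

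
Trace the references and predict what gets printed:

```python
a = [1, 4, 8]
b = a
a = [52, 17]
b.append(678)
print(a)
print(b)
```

Key concept: rebinding vs mutation: a is rebound to a new list, b still points at the original.
Step by step:
`a = [1, 4, 8]` → a = [1, 4, 8]
`b = a` → b = [1, 4, 8] (same object as a)
`a = [52, 17]` → a = [52, 17]
`b.append(678)` → b = [1, 4, 8, 678]
`print(a)` → prints [52, 17]
`print(b)` → prints [1, 4, 8, 678]

Answer:
[52, 17]
[1, 4, 8, 678]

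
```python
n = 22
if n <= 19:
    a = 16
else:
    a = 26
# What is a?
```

Trace:
`n = 22` → n = 22
`if n <= 19: ...` → n <= 19 is False, take else branch → a = 26
So a = 26

Answer: 26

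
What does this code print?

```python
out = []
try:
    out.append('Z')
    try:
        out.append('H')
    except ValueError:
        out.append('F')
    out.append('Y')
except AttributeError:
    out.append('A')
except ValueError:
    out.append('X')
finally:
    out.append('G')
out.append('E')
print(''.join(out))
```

Execution trace: 'Z' (try body) → 'H' (inner try body, no exception) → 'Y' (try body, no exception) → 'G' (finally) → 'E' (after the try/except). Output: ZHYGE

Answer: ZHYGE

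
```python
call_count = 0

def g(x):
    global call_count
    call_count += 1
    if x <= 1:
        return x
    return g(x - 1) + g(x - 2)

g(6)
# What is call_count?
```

Calls(x) = 1 + Calls(x-1) + Calls(x-2); Calls(0)=Calls(1)=1. For x=6 this gives 25.

Answer: 25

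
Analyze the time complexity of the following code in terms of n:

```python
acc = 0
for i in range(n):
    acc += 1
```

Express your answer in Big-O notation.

Each loop level contributes: n. Multiplying the contributions gives O(n).

Answer: O(n)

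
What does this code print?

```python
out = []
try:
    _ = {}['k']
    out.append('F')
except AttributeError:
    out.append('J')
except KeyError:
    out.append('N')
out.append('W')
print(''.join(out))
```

Execution trace: 'N' (except KeyError) → 'W' (after the try/except). Output: NW

Answer: NW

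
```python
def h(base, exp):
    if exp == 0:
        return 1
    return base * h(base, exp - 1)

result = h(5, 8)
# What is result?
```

h(5, 8) = 5 * 5 * 5 * 5 * 5 * 5 * 5 * 5 = 390625

Answer: 390625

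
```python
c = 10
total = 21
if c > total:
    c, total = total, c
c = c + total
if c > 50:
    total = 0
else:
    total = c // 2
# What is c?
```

Trace:
`c = 10` → c = 10
`total = 21` → total = 21
`if c > total: ...` → c > total is False → no variable changes
`c = c + total` → c = 31
`if c > 50: ...` → c > 50 is False, take else branch → total = 15
So c = 31

Answer: 31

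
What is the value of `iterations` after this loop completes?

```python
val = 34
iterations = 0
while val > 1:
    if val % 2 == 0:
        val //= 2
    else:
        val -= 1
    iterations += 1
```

Steps to reduce 34 to 1
`iterations` takes the values: 0 → 1 → 2 → 3 → 4 → 5 → 6

Answer: 6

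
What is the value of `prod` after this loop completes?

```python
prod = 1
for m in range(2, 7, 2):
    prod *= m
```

Product of even numbers 2 to 6
`prod` takes the values: 1 → 2 → 8 → 48

Answer: 48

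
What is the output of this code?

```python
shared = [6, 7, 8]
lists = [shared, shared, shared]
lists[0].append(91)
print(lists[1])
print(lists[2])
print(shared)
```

Key concept: list of same reference.
Step by step:
`shared = [6, 7, 8]` → shared = [6, 7, 8]
`lists = [shared, shared, shared]` → lists = [[6, 7, 8], [6, 7, 8], [6, 7, 8]]
`lists[0].append(91)` → shared = [6, 7, 8, 91]; lists = [[6, 7, 8, 91], [6, 7, 8, 91], [6, 7, 8, 91]]
`print(lists[1])` → prints [6, 7, 8, 91]
`print(lists[2])` → prints [6, 7, 8, 91]
`print(shared)` → prints [6, 7, 8, 91]

Answer:
[6, 7, 8, 91]
[6, 7, 8, 91]
[6, 7, 8, 91]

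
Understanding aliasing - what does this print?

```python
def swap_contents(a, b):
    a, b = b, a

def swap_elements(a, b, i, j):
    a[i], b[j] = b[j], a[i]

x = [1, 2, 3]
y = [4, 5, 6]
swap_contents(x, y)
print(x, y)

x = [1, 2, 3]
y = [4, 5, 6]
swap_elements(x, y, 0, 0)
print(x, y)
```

Key concept: parameter rebinding vs mutation.
Step by step:
`x = [1, 2, 3]` → x = [1, 2, 3]
`y = [4, 5, 6]` → y = [4, 5, 6]
`swap_contents(x, y)` → no visible change to tracked variables
`print(x, y)` → prints [1, 2, 3] [4, 5, 6]
`x = [1, 2, 3]` → x = [1, 2, 3]
`y = [4, 5, 6]` → y = [4, 5, 6]
`swap_elements(x, y, 0, 0)` → x = [4, 2, 3]; y = [1, 5, 6]
`print(x, y)` → prints [4, 2, 3] [1, 5, 6]

Answer:
[1, 2, 3] [4, 5, 6]
[4, 2, 3] [1, 5, 6]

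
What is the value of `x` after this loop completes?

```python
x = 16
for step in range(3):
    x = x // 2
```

Halve 3 times: 16 // 2^3 = 2
`x` takes the values: 16 → 8 → 4 → 2

Answer: 2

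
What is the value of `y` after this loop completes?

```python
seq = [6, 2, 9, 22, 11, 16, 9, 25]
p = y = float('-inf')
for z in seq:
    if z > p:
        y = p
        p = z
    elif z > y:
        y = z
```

Second largest (with repeats) in [6, 2, 9, 22, 11, 16, 9, 25]
`y` takes the values: -inf → 2 → 6 → 9 → 11 → 16 → 22

Answer: 22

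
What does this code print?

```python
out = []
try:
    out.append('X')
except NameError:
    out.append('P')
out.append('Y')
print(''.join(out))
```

Execution trace: 'X' (try body, no exception) → 'Y' (after the try/except). Output: XY

Answer: XY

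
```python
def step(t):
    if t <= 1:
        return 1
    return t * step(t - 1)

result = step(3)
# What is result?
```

step(3) = 3 * 2 * 1 = 6

Answer: 6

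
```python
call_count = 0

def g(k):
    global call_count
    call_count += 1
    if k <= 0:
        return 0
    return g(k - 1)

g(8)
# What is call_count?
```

Linear recursion stepping by 1: 9 calls from k=8 down to ≤0.

Answer: 9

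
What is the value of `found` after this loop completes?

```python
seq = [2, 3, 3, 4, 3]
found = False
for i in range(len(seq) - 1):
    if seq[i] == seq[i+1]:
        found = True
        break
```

Check consecutive duplicates in [2, 3, 3, 4, 3]
`found` takes the values: False → True

Answer: True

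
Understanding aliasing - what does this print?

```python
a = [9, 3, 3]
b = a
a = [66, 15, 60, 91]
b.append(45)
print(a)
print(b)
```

Key concept: rebinding vs mutation: a is rebound to a new list, b still points at the original.
Step by step:
`a = [9, 3, 3]` → a = [9, 3, 3]
`b = a` → b = [9, 3, 3] (same object as a)
`a = [66, 15, 60, 91]` → a = [66, 15, 60, 91]
`b.append(45)` → b = [9, 3, 3, 45]
`print(a)` → prints [66, 15, 60, 91]
`print(b)` → prints [9, 3, 3, 45]

Answer:
[66, 15, 60, 91]
[9, 3, 3, 45]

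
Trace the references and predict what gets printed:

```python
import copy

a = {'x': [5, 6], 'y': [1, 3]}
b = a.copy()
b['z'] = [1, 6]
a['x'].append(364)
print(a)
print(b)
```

Key concept: shallow copy of dict with mutable values.
Step by step:
`a = {'x': [5, 6], 'y': [1, 3]}` → a = {'x': [5, 6], 'y': [1, 3]}
`b = a.copy()` → b = {'x': [5, 6], 'y': [1, 3]}
`b['z'] = [1, 6]` → b = {'x': [5, 6], 'y': [1, 3], 'z': [1, 6]}
`a['x'].append(364)` → a = {'x': [5, 6, 364], 'y': [1, 3]}; b = {'x': [5, 6, 364], 'y': [1, 3], 'z': [1, 6]}
`print(a)` → prints {'x': [5, 6, 364], 'y': [1, 3]}
`print(b)` → prints {'x': [5, 6, 364], 'y': [1, 3], 'z': [1, 6]}

Answer:
{'x': [5, 6, 364], 'y': [1, 3]}
{'x': [5, 6, 364], 'y': [1, 3], 'z': [1, 6]}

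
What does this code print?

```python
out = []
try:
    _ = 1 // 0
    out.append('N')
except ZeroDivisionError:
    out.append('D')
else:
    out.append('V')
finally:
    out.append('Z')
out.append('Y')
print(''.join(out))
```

Execution trace: 'D' (except ZeroDivisionError) → 'Z' (finally) → 'Y' (after the try/except). Output: DZY

Answer: DZY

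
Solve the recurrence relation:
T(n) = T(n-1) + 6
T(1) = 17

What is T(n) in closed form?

Unrolling: T(n) = T(1) + 6·(n-1) = 17 + 6(n-1) = 6n + 11.

Answer: T(n) = 6n + 11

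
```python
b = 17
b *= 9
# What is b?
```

Trace:
`b = 17` → b = 17
`b *= 9` → b = 153
So b = 153

Answer: 153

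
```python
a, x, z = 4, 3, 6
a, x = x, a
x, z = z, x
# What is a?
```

Trace:
`a, x, z = 4, 3, 6` → a = 4; x = 3; z = 6
`a, x = x, a` → a = 3; x = 4
`x, z = z, x` → x = 6; z = 4
So a = 3

Answer: 3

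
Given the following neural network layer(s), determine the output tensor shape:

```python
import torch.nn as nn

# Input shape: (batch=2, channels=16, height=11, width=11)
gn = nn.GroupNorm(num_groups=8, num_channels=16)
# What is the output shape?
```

Input: (2, 16, 11, 11) -> Output: (2, 16, 11, 11)

Answer: (2, 16, 11, 11)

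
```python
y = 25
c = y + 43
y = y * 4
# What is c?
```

Trace:
`y = 25` → y = 25
`c = y + 43` → c = 68
`y = y * 4` → y = 100
So c = 68

Answer: 68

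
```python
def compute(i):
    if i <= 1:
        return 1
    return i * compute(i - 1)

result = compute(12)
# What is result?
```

compute(12) = 12 * 11 * 10 * 9 * 8 * 7 * 6 * 5 * 4 * 3 * 2 * 1 = 479001600

Answer: 479001600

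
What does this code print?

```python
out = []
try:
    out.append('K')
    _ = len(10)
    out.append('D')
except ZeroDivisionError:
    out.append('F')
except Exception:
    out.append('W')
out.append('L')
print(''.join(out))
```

Execution trace: 'K' (try body) → 'W' (except Exception) → 'L' (after the try/except). Output: KWL

Answer: KWL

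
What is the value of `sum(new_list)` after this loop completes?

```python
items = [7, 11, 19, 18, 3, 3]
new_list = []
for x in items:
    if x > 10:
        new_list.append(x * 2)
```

Sum of doubled values > 10
`new_list` takes the values: [] → [22] → [22, 38] → [22, 38, 36]
So `sum(new_list)` = 96

Answer: 96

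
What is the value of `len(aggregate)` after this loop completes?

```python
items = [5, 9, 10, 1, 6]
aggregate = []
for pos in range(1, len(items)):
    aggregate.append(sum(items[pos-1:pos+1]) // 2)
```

Number of 2-element averages
`aggregate` takes the values: [] → [7] → [7, 9] → [7, 9, 5] → [7, 9, 5, 3]
So `len(aggregate)` = 4

Answer: 4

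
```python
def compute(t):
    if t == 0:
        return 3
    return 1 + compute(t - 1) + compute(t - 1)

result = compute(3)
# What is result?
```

compute(t) = 1 + 2·compute(t-1), compute(0)=3. Closed form: (3+1)·2^3 - 1 = 31.

Answer: 31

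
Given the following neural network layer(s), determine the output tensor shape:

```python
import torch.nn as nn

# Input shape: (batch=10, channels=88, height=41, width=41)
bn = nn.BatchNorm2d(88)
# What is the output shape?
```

Input: (10, 88, 41, 41) -> Output: (10, 88, 41, 41)

Answer: (10, 88, 41, 41)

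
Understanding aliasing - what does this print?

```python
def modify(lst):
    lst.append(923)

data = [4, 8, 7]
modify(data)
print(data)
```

Key concept: function modifies passed list.
Step by step:
`data = [4, 8, 7]` → data = [4, 8, 7]
`modify(data)` → data = [4, 8, 7, 923]
`print(data)` → prints [4, 8, 7, 923]

Answer: [4, 8, 7, 923]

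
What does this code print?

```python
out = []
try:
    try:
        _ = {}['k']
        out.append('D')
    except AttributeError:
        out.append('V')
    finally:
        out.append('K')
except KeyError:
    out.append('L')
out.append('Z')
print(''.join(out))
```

Execution trace: 'K' (finally) → 'L' (outer except KeyError) → 'Z' (after the try/except). Output: KLZ

Answer: KLZ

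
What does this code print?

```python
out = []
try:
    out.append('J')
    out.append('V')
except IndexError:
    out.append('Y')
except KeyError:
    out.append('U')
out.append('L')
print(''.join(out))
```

Execution trace: 'J' (try body) → 'V' (try body, no exception) → 'L' (after the try/except). Output: JVL

Answer: JVL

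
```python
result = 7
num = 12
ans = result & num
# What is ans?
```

Trace:
`result = 7` → result = 7
`num = 12` → num = 12
`ans = result & num` → ans = 4
So ans = 4

Answer: 4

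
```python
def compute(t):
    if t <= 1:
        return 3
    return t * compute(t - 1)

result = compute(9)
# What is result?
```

compute(9) = 9 * 8 * 7 * 6 * 5 * 4 * 3 * 2 * 3 = 1088640

Answer: 1088640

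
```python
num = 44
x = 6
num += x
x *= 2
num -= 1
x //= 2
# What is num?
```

Trace:
`num = 44` → num = 44
`x = 6` → x = 6
`num += x` → num = 50
`x *= 2` → x = 12
`num -= 1` → num = 49
`x //= 2` → x = 6
So num = 49

Answer: 49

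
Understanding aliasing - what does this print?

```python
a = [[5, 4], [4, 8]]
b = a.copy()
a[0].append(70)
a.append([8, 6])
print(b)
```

Key concept: shallow copy with nested lists.
Step by step:
`a = [[5, 4], [4, 8]]` → a = [[5, 4], [4, 8]]
`b = a.copy()` → b = [[5, 4], [4, 8]]
`a[0].append(70)` → a = [[5, 4, 70], [4, 8]]; b = [[5, 4, 70], [4, 8]]
`a.append([8, 6])` → a = [[5, 4, 70], [4, 8], [8, 6]]
`print(b)` → prints [[5, 4, 70], [4, 8]]

Answer: [[5, 4, 70], [4, 8]]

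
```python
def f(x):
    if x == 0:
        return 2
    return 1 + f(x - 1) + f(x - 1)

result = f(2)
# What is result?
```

f(x) = 1 + 2·f(x-1), f(0)=2. Closed form: (2+1)·2^2 - 1 = 11.

Answer: 11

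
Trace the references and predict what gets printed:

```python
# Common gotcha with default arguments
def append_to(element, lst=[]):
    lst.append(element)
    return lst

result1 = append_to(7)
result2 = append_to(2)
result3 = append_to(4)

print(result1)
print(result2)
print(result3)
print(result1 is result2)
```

Key concept: mutable default argument gotcha.
Step by step:
`result1 = append_to(7)` → result1 = [7]
`result2 = append_to(2)` → result1 = [7, 2] (same object as result2); result2 = [7, 2] (same object as result1)
`result3 = append_to(4)` → result1 = [7, 2, 4] (same object as result2, result3); result2 = [7, 2, 4] (same object as result1, result3); result3 = [7, 2, 4] (same object as result1, result2)
`print(result1)` → prints [7, 2, 4]
`print(result2)` → prints [7, 2, 4]
`print(result3)` → prints [7, 2, 4]
`print(result1 is result2)` → prints True

Answer:
[7, 2, 4]
[7, 2, 4]
[7, 2, 4]
True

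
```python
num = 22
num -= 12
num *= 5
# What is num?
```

Trace:
`num = 22` → num = 22
`num -= 12` → num = 10
`num *= 5` → num = 50
So num = 50

Answer: 50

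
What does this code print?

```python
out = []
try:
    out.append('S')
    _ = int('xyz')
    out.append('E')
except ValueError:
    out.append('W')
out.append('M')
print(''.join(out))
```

Execution trace: 'S' (try body) → 'W' (except ValueError) → 'M' (after the try/except). Output: SWM

Answer: SWM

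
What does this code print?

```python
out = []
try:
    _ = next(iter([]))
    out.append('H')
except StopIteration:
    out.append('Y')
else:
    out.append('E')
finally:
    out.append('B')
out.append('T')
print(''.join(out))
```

Execution trace: 'Y' (except StopIteration) → 'B' (finally) → 'T' (after the try/except). Output: YBT

Answer: YBT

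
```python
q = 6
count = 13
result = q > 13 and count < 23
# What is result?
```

Trace:
`q = 6` → q = 6
`count = 13` → count = 13
`result = q > 13 and count < 23` → result = False
So result = False

Answer: False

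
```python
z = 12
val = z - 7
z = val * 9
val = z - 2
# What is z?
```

Trace:
`z = 12` → z = 12
`val = z - 7` → val = 5
`z = val * 9` → z = 45
`val = z - 2` → val = 43
So z = 45

Answer: 45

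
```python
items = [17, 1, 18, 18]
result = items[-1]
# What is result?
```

Trace:
`items = [17, 1, 18, 18]` → items = [17, 1, 18, 18]
`result = items[-1]` → result = 18
So result = 18

Answer: 18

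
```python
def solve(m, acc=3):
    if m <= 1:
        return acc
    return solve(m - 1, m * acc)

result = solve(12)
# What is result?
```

Accumulator trace (n, acc): (12, 3) -> (11, 36) -> (10, 396) -> (9, 3960) -> (8, 35640) -> (7, 285120) -> (6, 1995840) -> (5, 11975040) -> (4, 59875200) -> (3, 239500800) -> (2, 718502400) -> (1, 1437004800) -> return 1437004800

Answer: 1437004800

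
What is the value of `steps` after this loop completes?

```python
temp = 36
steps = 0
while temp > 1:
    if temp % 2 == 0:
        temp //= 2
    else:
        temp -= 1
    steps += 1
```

Steps to reduce 36 to 1
`steps` takes the values: 0 → 1 → 2 → 3 → 4 → 5 → 6

Answer: 6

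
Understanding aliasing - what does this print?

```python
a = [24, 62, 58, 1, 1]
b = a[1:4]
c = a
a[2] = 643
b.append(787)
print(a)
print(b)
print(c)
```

Key concept: slice vs alias.
Step by step:
`a = [24, 62, 58, 1, 1]` → a = [24, 62, 58, 1, 1]
`b = a[1:4]` → b = [62, 58, 1]
`c = a` → c = [24, 62, 58, 1, 1] (same object as a)
`a[2] = 643` → a = [24, 62, 643, 1, 1] (same object as c); c = [24, 62, 643, 1, 1] (same object as a)
`b.append(787)` → b = [62, 58, 1, 787]
`print(a)` → prints [24, 62, 643, 1, 1]
`print(b)` → prints [62, 58, 1, 787]
`print(c)` → prints [24, 62, 643, 1, 1]

Answer:
[24, 62, 643, 1, 1]
[62, 58, 1, 787]
[24, 62, 643, 1, 1]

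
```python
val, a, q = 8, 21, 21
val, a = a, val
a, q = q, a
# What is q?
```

Trace:
`val, a, q = 8, 21, 21` → val = 8; a = 21; q = 21
`val, a = a, val` → val = 21; a = 8
`a, q = q, a` → a = 21; q = 8
So q = 8

Answer: 8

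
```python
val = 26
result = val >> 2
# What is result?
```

Trace:
`val = 26` → val = 26
`result = val >> 2` → result = 6
So result = 6

Answer: 6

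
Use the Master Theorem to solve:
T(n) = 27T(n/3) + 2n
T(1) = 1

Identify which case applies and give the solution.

a=27, b=3, f(n)=2n. log_3(27) = 3. Since c=1 < 3, Case 1 applies: T(n) = Θ(n^log_b(a)) = O(n^3).

Answer: O(n^3) - Case 1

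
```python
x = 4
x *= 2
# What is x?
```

Trace:
`x = 4` → x = 4
`x *= 2` → x = 8
So x = 8

Answer: 8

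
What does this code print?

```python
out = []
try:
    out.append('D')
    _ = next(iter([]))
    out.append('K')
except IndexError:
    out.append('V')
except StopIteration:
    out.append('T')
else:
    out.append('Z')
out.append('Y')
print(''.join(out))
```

Execution trace: 'D' (try body) → 'T' (except StopIteration) → 'Y' (after the try/except). Output: DTY

Answer: DTY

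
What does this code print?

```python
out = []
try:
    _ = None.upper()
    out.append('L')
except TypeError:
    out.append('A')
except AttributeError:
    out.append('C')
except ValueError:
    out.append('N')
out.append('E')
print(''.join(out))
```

Execution trace: 'C' (except AttributeError) → 'E' (after the try/except). Output: CE

Answer: CE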